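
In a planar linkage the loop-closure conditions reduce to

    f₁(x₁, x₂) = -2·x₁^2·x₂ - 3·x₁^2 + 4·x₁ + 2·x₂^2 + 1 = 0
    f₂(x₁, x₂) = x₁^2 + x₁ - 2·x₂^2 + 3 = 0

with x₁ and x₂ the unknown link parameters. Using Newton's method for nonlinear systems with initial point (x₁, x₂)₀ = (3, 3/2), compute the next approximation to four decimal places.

At (3, 3/2): F = (-36.5000, 10.5000).
Jacobian J = [[-4·x₁·x₂ - 6·x₁ + 4, -2·x₁^2 + 4·x₂], [2·x₁ + 1, -4·x₂]].
At the point, J = [[-32.0000, -12.0000], [7.0000, -6.0000]] (det J = 276.0000).
Solving J·Δ = −F gives Δ = (-1.2500, 0.2917).
Then the next iterate is (x₁, x₂)₁ = (1.7500, 1.7917).

(1.7500, 1.7917)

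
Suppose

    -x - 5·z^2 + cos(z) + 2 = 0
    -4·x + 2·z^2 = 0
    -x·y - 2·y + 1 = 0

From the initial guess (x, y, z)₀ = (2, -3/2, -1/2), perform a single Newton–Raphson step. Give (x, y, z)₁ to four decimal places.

(0.2506, -0.4060, -0.7513)

At (2, -3/2, -1/2): F = (-0.372417, -7.5000, 7.0000).
Jacobian J = [[-1, 0, -10·z - sin(z)], [-4, 0, 4·z], [-y, -x - 2, 0]].
At the point, J = [[-1.0000, 0.0000, 5.479426], [-4.0000, 0.0000, -2.0000], [1.5000, -4.0000, 0.0000]] (det J = 95.670809).
Solving J·Δ = −F gives Δ = (-1.7494, 1.0940, -0.2513).
Then the next iterate is (x, y, z)₁ = (0.2506, -0.4060, -0.7513).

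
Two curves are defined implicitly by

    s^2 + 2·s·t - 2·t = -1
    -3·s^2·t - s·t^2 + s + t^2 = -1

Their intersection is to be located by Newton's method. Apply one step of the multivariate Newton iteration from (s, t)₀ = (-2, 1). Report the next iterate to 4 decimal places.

At (-2, 1): F = (-1.0000, -10.0000).
Jacobian J = [[2·s + 2·t, 2·s - 2], [-6·s·t - t^2 + 1, -3·s^2 - 2·s·t + 2·t]].
At the point, J = [[-2.0000, -6.0000], [12.0000, -6.0000]] (det J = 84.0000).
Solving J·Δ = −F gives Δ = (0.6429, -0.3810).
Then the next iterate is (s, t)₁ = (-1.3571, 0.6190).

(-1.3571, 0.6190)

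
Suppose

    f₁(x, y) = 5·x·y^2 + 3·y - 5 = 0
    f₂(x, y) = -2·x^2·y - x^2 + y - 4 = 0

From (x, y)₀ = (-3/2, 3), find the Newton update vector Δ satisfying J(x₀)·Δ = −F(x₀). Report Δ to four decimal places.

(0.6643, -0.8002)

At (-3/2, 3): F = (-63.5000, -16.7500).
Jacobian J = [[5·y^2, 10·x·y + 3], [-4·x·y - 2·x, -2·x^2 + 1]].
At the point, J = [[45.0000, -42.0000], [21.0000, -3.5000]] (det J = 724.5000).
Solving J·Δ = −F gives Δ = (0.6643, -0.8002).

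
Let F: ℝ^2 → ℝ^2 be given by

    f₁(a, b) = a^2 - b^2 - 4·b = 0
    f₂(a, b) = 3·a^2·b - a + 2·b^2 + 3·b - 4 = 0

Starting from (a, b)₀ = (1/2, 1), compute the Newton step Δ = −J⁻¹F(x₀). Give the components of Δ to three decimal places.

(1.484, -0.544)

At (1/2, 1): F = (-4.750, 1.250).
Jacobian J = [[2·a, -2·b - 4], [6·a·b - 1, 3·a^2 + 4·b + 3]].
At the point, J = [[1.000, -6.000], [2.000, 7.750]] (det J = 19.750).
Solving J·Δ = −F gives Δ = (1.484, -0.544).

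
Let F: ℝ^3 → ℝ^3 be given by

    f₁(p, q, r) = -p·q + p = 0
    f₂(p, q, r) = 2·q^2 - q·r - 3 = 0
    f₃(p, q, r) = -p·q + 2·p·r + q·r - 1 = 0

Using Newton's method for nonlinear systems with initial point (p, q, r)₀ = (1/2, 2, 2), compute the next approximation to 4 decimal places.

At (1/2, 2, 2): F = (-0.5000, 1.0000, 4.0000).
Jacobian J = [[-q + 1, -p, 0], [0, 4·q - r, -q], [-q + 2·r, -p + r, 2·p + q]].
At the point, J = [[-1.0000, -0.5000, 0.0000], [0.0000, 6.0000, -2.0000], [2.0000, 1.5000, 3.0000]] (det J = -19.0000).
Solving J·Δ = −F gives Δ = (-0.2632, -0.4737, -0.9211).
Then the next iterate is (p, q, r)₁ = (0.2368, 1.5263, 1.0789).

(0.2368, 1.5263, 1.0789)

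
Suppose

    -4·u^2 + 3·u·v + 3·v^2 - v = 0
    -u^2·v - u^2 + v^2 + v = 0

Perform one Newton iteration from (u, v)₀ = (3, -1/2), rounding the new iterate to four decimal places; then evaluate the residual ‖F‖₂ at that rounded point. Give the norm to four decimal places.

9.5328

At (3, -1/2): F = (-39.2500, -4.7500).
Jacobian J = [[-8·u + 3·v, 3·u + 6·v - 1], [-2·u·v - 2·u, -u^2 + 2·v + 1]].
At the point, J = [[-25.5000, 5.0000], [-3.0000, -9.0000]] (det J = 244.5000).
Solving J·Δ = −F gives Δ = (-1.5419, -0.0138).
Then the next iterate is (u, v)₁ = (1.4581, -0.5138).
Re-evaluating at (1.4581, -0.5138): F = (-9.445966, -1.283498), so ‖F‖₂ = 9.5328.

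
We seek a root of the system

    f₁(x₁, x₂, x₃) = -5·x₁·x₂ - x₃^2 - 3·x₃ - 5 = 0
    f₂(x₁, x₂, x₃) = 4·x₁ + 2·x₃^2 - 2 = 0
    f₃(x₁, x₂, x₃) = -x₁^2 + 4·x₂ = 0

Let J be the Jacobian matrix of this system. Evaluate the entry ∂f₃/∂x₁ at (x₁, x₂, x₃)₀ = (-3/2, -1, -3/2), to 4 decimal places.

3.0000

∂f₃/∂x₁ = -2·x₁.
At (-3/2, -1, -3/2) this is 3.0000.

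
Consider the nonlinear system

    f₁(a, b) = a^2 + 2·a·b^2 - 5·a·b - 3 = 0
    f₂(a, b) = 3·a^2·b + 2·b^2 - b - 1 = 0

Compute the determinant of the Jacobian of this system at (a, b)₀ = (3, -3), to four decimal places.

J = [[2·a + 2·b^2 - 5·b, 4·a·b - 5·a], [6·a·b, 3·a^2 + 4·b - 1]].
At the point, J = [[39.0000, -51.0000], [-54.0000, 14.0000]].
det J = -2208.0000.

-2208.0000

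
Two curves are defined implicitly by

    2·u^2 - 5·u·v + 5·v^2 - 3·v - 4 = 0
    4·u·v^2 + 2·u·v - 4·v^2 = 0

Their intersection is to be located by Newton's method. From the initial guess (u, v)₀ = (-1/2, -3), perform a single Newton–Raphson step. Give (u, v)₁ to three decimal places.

At (-1/2, -3): F = (43.000, -51.000).
Jacobian J = [[4·u - 5·v, -5·u + 10·v - 3], [4·v^2 + 2·v, 8·u·v + 2·u - 8·v]].
At the point, J = [[13.000, -30.500], [30.000, 35.000]] (det J = 1370.000).
Solving J·Δ = −F gives Δ = (0.037, 1.426).
Then the next iterate is (u, v)₁ = (-0.463, -1.574).

(-0.463, -1.574)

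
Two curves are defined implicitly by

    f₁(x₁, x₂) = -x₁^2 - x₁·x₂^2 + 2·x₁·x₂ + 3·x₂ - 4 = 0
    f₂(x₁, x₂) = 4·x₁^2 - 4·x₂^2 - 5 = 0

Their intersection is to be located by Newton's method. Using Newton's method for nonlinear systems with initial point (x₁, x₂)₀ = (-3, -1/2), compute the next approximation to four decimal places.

(-1.9040, -1.4240)

At (-3, -1/2): F = (-10.7500, 30.0000).
Jacobian J = [[-2·x₁ - x₂^2 + 2·x₂, -2·x₁·x₂ + 2·x₁ + 3], [8·x₁, -8·x₂]].
At the point, J = [[4.7500, -6.0000], [-24.0000, 4.0000]] (det J = -125.0000).
Solving J·Δ = −F gives Δ = (1.0960, -0.9240).
Then the next iterate is (x₁, x₂)₁ = (-1.9040, -1.4240).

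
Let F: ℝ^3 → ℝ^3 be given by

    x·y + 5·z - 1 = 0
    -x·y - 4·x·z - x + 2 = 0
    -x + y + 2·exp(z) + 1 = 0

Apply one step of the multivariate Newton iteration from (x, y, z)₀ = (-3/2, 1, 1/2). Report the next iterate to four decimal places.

(-2.8390, -3.5341, -0.5924)

At (-3/2, 1, 1/2): F = (0.0000, 8.0000, 6.797443).
Jacobian J = [[y, x, 5], [-y - 4·z - 1, -x, -4·x], [-1, 1, 2·exp(z)]].
At the point, J = [[1.0000, -1.5000, 5.0000], [-4.0000, 1.5000, 6.0000], [-1.0000, 1.0000, 3.297443]] (det J = -24.338491).
Solving J·Δ = −F gives Δ = (-1.3390, -4.5341, -1.0924).
Then the next iterate is (x, y, z)₁ = (-2.8390, -3.5341, -0.5924).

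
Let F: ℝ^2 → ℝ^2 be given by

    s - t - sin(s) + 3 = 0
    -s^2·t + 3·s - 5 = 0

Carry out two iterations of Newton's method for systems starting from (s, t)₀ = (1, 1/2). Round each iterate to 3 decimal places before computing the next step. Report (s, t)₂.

At (1, 1/2): F = (2.65853, -2.500).
Jacobian J = [[-cos(s) + 1, -1], [-2·s·t + 3, -s^2]].
At the point, J = [[0.45970, -1.000], [2.000, -1.000]] (det J = 1.54030).
Solving J·Δ = −F gives Δ = (3.349, 4.198).
Then the next iterate is (s, t)₁ = (4.349, 4.698).
Round to (4.349, 4.698) and repeat: F = (3.58570, -80.81004), J = [[1.35544, -1.000], [-37.86320, -18.91380]].
Δ = (-2.341, 0.413), so (s, t)₂ = (2.008, 5.111).

(2.008, 5.111)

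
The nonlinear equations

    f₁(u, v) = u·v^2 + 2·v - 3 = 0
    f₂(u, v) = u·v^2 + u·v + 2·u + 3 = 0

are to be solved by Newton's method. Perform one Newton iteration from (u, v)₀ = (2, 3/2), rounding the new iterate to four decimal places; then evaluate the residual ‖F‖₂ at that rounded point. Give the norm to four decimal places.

At (2, 3/2): F = (4.5000, 14.5000).
Jacobian J = [[v^2, 2·u·v + 2], [v^2 + v + 2, 2·u·v + u]].
At the point, J = [[2.2500, 8.0000], [5.7500, 8.0000]] (det J = -28.0000).
Solving J·Δ = −F gives Δ = (-2.8571, 0.2411).
Then the next iterate is (u, v)₁ = (-0.8571, 1.7411).
Re-evaluating at (-0.8571, 1.7411): F = (-2.116038, -2.804735), so ‖F‖₂ = 3.5134.

3.5134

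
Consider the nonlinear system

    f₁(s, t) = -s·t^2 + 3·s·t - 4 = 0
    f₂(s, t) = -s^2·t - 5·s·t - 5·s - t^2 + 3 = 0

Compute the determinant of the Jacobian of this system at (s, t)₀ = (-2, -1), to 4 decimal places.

-72.0000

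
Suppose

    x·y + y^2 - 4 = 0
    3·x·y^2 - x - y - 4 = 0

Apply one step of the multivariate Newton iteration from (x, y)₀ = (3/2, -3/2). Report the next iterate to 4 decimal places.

(-0.7119, -1.9547)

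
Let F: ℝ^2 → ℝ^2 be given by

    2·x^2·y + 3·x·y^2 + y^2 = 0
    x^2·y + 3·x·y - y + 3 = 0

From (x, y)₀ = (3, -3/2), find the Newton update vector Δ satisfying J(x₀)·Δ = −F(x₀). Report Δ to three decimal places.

At (3, -3/2): F = (-4.500, -22.500).
Jacobian J = [[4·x·y + 3·y^2, 2·x^2 + 6·x·y + 2·y], [2·x·y + 3·y, x^2 + 3·x - 1]].
At the point, J = [[-11.250, -12.000], [-13.500, 17.000]] (det J = -353.250).
Solving J·Δ = −F gives Δ = (-0.981, 0.545).

(-0.981, 0.545)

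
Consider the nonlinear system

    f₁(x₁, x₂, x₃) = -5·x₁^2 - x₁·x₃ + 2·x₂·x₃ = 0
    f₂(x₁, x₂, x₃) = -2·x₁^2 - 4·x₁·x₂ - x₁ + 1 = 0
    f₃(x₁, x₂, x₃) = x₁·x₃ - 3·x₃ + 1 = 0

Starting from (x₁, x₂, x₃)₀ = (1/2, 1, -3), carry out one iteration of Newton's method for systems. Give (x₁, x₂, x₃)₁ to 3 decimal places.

(0.189, 1.089, 0.773)

At (1/2, 1, -3): F = (-5.750, -2.000, 8.500).
Jacobian J = [[-10·x₁ - x₃, 2·x₃, -x₁ + 2·x₂], [-4·x₁ - 4·x₂ - 1, -4·x₁, 0], [x₃, 0, x₁ - 3]].
At the point, J = [[-2.000, -6.000, 1.500], [-7.000, -2.000, 0.000], [-3.000, 0.000, -2.500]] (det J = 86.000).
Solving J·Δ = −F gives Δ = (-0.311, 0.089, 3.773).
Then the next iterate is (x₁, x₂, x₃)₁ = (0.189, 1.089, 0.773).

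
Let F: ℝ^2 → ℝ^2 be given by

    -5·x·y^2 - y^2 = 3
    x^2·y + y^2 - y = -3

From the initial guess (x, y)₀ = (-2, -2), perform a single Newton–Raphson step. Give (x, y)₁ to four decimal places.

(-2.0097, -1.0779)

At (-2, -2): F = (33.0000, 1.0000).
Jacobian J = [[-5·y^2, -10·x·y - 2·y], [2·x·y, x^2 + 2·y - 1]].
At the point, J = [[-20.0000, -36.0000], [8.0000, -1.0000]] (det J = 308.0000).
Solving J·Δ = −F gives Δ = (-0.0097, 0.9221).
Then the next iterate is (x, y)₁ = (-2.0097, -1.0779).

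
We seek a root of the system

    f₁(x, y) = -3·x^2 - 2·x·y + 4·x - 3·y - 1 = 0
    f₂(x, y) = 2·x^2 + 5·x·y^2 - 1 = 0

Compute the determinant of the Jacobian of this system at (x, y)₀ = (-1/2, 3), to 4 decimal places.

J = [[-6·x - 2·y + 4, -2·x - 3], [4·x + 5·y^2, 10·x·y]].
At the point, J = [[1.0000, -2.0000], [43.0000, -15.0000]].
det J = 71.0000.

71.0000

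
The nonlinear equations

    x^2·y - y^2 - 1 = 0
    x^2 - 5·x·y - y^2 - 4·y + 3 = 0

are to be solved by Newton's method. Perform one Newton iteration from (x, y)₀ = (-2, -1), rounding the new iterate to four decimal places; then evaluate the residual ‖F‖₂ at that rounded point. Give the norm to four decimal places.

6.0467

At (-2, -1): F = (-6.0000, 0.0000).
Jacobian J = [[2·x·y, x^2 - 2·y], [2·x - 5·y, -5·x - 2·y - 4]].
At the point, J = [[4.0000, 6.0000], [1.0000, 8.0000]] (det J = 26.0000).
Solving J·Δ = −F gives Δ = (1.8462, -0.2308).
Then the next iterate is (x, y)₁ = (-0.1538, -1.2308).
Re-evaluating at (-0.1538, -1.2308): F = (-2.543983, 5.485501), so ‖F‖₂ = 6.0467.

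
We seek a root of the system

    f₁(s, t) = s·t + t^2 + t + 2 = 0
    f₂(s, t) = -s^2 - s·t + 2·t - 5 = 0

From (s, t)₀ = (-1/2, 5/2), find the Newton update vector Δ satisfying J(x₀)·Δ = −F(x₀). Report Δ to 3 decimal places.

(-1.259, -1.155)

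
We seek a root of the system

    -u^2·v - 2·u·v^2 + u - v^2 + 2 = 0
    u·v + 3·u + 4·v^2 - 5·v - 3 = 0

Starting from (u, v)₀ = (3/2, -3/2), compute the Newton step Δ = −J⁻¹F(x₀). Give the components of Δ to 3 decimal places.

At (3/2, -3/2): F = (-2.125, 15.750).
Jacobian J = [[-2·u·v - 2·v^2 + 1, -u^2 - 4·u·v - 2·v], [v + 3, u + 8·v - 5]].
At the point, J = [[1.000, 9.750], [1.500, -15.500]] (det J = -30.125).
Solving J·Δ = −F gives Δ = (-4.004, 0.629).

(-4.004, 0.629)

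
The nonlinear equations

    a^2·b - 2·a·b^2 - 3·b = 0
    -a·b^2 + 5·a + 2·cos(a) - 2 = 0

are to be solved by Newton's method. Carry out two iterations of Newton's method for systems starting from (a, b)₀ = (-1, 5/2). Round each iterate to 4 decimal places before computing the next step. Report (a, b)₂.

(-0.5695, 2.3599)

At (-1, 5/2): F = (7.5000, 0.330605).
Jacobian J = [[2·a·b - 2·b^2, a^2 - 4·a·b - 3], [-b^2 - 2·sin(a) + 5, -2·a·b]].
At the point, J = [[-17.5000, 8.0000], [0.432942, 5.0000]] (det J = -90.963536).
Solving J·Δ = −F gives Δ = (0.3832, -0.0993).
Then the next iterate is (a, b)₁ = (-0.6168, 2.4007).
Round to (-0.6168, 2.4007) and repeat: F = (0.820909, 0.102308), J = [[-14.488225, 3.303449], [0.393495, 2.961504]].
Δ = (0.0473, -0.0408), so (a, b)₂ = (-0.5695, 2.3599).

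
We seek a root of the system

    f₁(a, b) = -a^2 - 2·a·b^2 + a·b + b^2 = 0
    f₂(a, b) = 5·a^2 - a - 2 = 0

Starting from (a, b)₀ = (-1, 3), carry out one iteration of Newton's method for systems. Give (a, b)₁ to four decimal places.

At (-1, 3): F = (23.0000, 4.0000).
Jacobian J = [[-2·a - 2·b^2 + b, -4·a·b + a + 2·b], [10·a - 1, 0]].
At the point, J = [[-13.0000, 17.0000], [-11.0000, 0.0000]] (det J = 187.0000).
Solving J·Δ = −F gives Δ = (0.3636, -1.0749).
Then the next iterate is (a, b)₁ = (-0.6364, 1.9251).

(-0.6364, 1.9251)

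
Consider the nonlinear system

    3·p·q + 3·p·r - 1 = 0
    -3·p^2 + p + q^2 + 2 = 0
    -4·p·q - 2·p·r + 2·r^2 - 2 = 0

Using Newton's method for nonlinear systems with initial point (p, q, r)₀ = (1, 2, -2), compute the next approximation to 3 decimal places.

(3.095, 3.619, -3.286)

At (1, 2, -2): F = (-1.000, 4.000, 2.000).
Jacobian J = [[3·q + 3·r, 3·p, 3·p], [-6·p + 1, 2·q, 0], [-4·q - 2·r, -4·p, -2·p + 4·r]].
At the point, J = [[0.000, 3.000, 3.000], [-5.000, 4.000, 0.000], [-4.000, -4.000, -10.000]] (det J = -42.000).
Solving J·Δ = −F gives Δ = (2.095, 1.619, -1.286).
Then the next iterate is (p, q, r)₁ = (3.095, 3.619, -3.286).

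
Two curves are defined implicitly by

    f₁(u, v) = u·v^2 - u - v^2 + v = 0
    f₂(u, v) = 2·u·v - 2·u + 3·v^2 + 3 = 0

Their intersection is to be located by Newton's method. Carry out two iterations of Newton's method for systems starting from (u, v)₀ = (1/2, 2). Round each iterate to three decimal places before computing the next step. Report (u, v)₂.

(0.881, -0.052)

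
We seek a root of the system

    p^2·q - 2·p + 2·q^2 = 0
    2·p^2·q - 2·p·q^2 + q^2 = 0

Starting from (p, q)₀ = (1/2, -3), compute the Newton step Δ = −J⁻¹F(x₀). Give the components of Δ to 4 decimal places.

At (1/2, -3): F = (16.2500, -1.5000).
Jacobian J = [[2·p·q - 2, p^2 + 4·q], [4·p·q - 2·q^2, 2·p^2 - 4·p·q + 2·q]].
At the point, J = [[-5.0000, -11.7500], [-24.0000, 0.5000]] (det J = -284.5000).
Solving J·Δ = −F gives Δ = (-0.0334, 1.3972).

(-0.0334, 1.3972)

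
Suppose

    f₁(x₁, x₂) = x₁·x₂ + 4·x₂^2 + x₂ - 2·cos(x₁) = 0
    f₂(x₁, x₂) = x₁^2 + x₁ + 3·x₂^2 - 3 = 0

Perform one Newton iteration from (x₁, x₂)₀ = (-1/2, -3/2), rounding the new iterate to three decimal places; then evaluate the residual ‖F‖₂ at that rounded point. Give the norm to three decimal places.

1.935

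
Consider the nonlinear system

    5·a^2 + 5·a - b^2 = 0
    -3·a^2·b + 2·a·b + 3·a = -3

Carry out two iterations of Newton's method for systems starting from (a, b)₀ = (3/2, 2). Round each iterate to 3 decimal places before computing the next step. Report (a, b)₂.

(1.209, 3.644)

At (3/2, 2): F = (14.750, 0.000).
Jacobian J = [[10·a + 5, -2·b], [-6·a·b + 2·b + 3, -3·a^2 + 2·a]].
At the point, J = [[20.000, -4.000], [-11.000, -3.750]] (det J = -119.000).
Solving J·Δ = −F gives Δ = (-0.465, 1.363).
Then the next iterate is (a, b)₁ = (1.035, 3.363).
Round to (1.035, 3.363) and repeat: F = (-0.77864, 2.25882), J = [[15.350, -6.726], [-11.15823, -1.14367]].
Δ = (0.174, 0.281), so (a, b)₂ = (1.209, 3.644).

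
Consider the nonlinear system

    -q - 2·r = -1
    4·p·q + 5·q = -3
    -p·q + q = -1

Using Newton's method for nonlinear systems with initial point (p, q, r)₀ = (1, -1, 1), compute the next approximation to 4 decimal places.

(0.0000, -0.7778, 0.8889)

At (1, -1, 1): F = (0.0000, -6.0000, 1.0000).
Jacobian J = [[0, -1, -2], [4·q, 4·p + 5, 0], [-q, -p + 1, 0]].
At the point, J = [[0.0000, -1.0000, -2.0000], [-4.0000, 9.0000, 0.0000], [1.0000, 0.0000, 0.0000]] (det J = 18.0000).
Solving J·Δ = −F gives Δ = (-1.0000, 0.2222, -0.1111).
Then the next iterate is (p, q, r)₁ = (0.0000, -0.7778, 0.8889).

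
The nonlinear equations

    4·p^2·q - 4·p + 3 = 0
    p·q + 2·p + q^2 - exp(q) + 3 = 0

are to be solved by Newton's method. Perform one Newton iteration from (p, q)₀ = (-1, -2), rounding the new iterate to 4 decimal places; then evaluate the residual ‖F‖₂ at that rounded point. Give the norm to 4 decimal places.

3.6946

At (-1, -2): F = (-1.0000, 6.864665).
Jacobian J = [[8·p·q - 4, 4·p^2], [q + 2, p + 2·q - exp(q)]].
At the point, J = [[12.0000, 4.0000], [0.0000, -5.135335]] (det J = -61.624023).
Solving J·Δ = −F gives Δ = (-0.3623, 1.3368).
Then the next iterate is (p, q)₁ = (-1.3623, -0.6632).
Re-evaluating at (-1.3623, -0.6632): F = (3.525971, 1.103512), so ‖F‖₂ = 3.6946.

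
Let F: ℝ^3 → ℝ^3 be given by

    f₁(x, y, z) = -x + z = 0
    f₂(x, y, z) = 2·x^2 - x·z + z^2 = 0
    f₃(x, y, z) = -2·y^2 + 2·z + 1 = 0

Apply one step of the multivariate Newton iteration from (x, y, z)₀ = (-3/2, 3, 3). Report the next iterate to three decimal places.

At (-3/2, 3, 3): F = (4.500, 18.000, -11.000).
Jacobian J = [[-1, 0, 1], [4·x - z, 0, -x + 2·z], [0, -4·y, 2]].
At the point, J = [[-1.000, 0.000, 1.000], [-9.000, 0.000, 7.500], [0.000, -12.000, 2.000]] (det J = 18.000).
Solving J·Δ = −F gives Δ = (-10.500, -3.417, -15.000).
Then the next iterate is (x, y, z)₁ = (-12.000, -0.417, -12.000).

(-12.000, -0.417, -12.000)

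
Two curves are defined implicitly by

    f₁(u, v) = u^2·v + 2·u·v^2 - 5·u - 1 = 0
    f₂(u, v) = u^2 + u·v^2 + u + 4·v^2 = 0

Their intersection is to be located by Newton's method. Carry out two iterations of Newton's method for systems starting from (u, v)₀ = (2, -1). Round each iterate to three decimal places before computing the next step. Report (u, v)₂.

At (2, -1): F = (-11.000, 12.000).
Jacobian J = [[2·u·v + 2·v^2 - 5, u^2 + 4·u·v], [2·u + v^2 + 1, 2·u·v + 8·v]].
At the point, J = [[-7.000, -4.000], [6.000, -12.000]] (det J = 108.000).
Solving J·Δ = −F gives Δ = (-1.667, 0.167).
Then the next iterate is (u, v)₁ = (0.333, -0.833).
Round to (0.333, -0.833) and repeat: F = (-2.29524, 3.45051), J = [[-4.167, -0.99867], [2.35989, -7.21878]].
Δ = (-0.617, 0.276), so (u, v)₂ = (-0.284, -0.557).

(-0.284, -0.557)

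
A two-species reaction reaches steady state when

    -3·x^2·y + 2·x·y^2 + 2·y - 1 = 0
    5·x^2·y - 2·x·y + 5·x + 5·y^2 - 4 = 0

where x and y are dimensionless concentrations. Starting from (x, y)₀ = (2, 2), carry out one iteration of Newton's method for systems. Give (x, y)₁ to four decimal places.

At (2, 2): F = (-5.0000, 58.0000).
Jacobian J = [[-6·x·y + 2·y^2, -3·x^2 + 4·x·y + 2], [10·x·y - 2·y + 5, 5·x^2 - 2·x + 10·y]].
At the point, J = [[-16.0000, 6.0000], [41.0000, 36.0000]] (det J = -822.0000).
Solving J·Δ = −F gives Δ = (-0.6423, -0.8796).
Then the next iterate is (x, y)₁ = (1.3577, 1.1204).

(1.3577, 1.1204)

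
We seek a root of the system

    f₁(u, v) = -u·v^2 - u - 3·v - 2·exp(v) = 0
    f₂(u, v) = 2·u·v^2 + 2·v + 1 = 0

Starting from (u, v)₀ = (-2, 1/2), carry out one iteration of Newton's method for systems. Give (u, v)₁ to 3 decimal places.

(-3.913, 0.522)

At (-2, 1/2): F = (-2.29744, 1.000).
Jacobian J = [[-v^2 - 1, -2·u·v - 2·exp(v) - 3], [2·v^2, 4·u·v + 2]].
At the point, J = [[-1.250, -4.29744], [0.500, -2.000]] (det J = 4.64872).
Solving J·Δ = −F gives Δ = (-1.913, 0.022).
Then the next iterate is (u, v)₁ = (-3.913, 0.522).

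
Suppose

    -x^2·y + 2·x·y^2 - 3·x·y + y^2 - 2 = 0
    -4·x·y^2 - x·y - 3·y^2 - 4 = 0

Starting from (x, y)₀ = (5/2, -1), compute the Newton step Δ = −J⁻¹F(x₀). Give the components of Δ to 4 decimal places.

(-0.2773, 0.5816)

At (5/2, -1): F = (17.7500, -14.5000).
Jacobian J = [[-2·x·y + 2·y^2 - 3·y, -x^2 + 4·x·y - 3·x + 2·y], [-4·y^2 - y, -8·x·y - x - 6·y]].
At the point, J = [[10.0000, -25.7500], [-3.0000, 23.5000]] (det J = 157.7500).
Solving J·Δ = −F gives Δ = (-0.2773, 0.5816).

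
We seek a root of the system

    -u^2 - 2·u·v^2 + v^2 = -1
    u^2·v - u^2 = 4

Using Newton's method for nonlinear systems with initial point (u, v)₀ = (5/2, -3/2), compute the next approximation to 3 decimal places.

(0.884, -1.592)

At (5/2, -3/2): F = (-14.250, -19.625).
Jacobian J = [[-2·u - 2·v^2, -4·u·v + 2·v], [2·u·v - 2·u, u^2]].
At the point, J = [[-9.500, 12.000], [-12.500, 6.250]] (det J = 90.625).
Solving J·Δ = −F gives Δ = (-1.616, -0.092).
Then the next iterate is (u, v)₁ = (0.884, -1.592).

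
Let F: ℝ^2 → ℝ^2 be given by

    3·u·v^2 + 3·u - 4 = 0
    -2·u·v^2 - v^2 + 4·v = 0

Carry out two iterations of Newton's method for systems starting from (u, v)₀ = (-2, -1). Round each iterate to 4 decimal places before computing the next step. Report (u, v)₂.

(-0.6884, 1.9528)

At (-2, -1): F = (-16.0000, -1.0000).
Jacobian J = [[3·v^2 + 3, 6·u·v], [-2·v^2, -4·u·v - 2·v + 4]].
At the point, J = [[6.0000, 12.0000], [-2.0000, -2.0000]] (det J = 12.0000).
Solving J·Δ = −F gives Δ = (-3.6667, 3.1667).
Then the next iterate is (u, v)₁ = (-5.6667, 2.1667).
Round to (-5.6667, 2.1667) and repeat: F = (-100.808581, 57.177865), J = [[17.083767, -73.668233], [-9.389178, 48.778756]].
Δ = (4.9783, -0.2139), so (u, v)₂ = (-0.6884, 1.9528).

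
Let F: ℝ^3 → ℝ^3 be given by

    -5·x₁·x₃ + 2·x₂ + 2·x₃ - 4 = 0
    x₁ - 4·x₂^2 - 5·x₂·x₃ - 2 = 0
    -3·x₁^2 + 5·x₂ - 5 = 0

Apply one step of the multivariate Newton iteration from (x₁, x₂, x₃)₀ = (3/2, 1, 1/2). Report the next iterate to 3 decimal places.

(0.478, 0.511, -0.077)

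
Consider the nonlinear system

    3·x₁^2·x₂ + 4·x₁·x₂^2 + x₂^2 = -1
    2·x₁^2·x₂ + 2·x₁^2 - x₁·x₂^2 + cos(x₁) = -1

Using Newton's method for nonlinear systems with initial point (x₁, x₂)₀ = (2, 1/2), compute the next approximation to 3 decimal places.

(0.932, 0.415)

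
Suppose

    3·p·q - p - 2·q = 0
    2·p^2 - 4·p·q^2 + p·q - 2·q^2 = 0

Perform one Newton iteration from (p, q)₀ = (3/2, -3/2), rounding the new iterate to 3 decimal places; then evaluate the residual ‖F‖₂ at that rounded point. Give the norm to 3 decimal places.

At (3/2, -3/2): F = (-5.250, -15.750).
Jacobian J = [[3·q - 1, 3·p - 2], [4·p - 4·q^2 + q, -8·p·q + p - 4·q]].
At the point, J = [[-5.500, 2.500], [-4.500, 25.500]] (det J = -129.000).
Solving J·Δ = −F gives Δ = (-0.733, 0.488).
Then the next iterate is (p, q)₁ = (0.767, -1.012).
Re-evaluating at (0.767, -1.012): F = (-1.07161, -4.78999), so ‖F‖₂ = 4.908.

4.908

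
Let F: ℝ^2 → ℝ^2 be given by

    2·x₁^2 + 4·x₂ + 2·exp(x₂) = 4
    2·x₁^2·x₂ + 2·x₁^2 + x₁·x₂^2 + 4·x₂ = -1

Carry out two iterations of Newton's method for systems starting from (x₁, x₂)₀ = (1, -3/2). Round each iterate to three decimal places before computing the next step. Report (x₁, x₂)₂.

At (1, -3/2): F = (-7.55374, -3.750).
Jacobian J = [[4·x₁, 2·exp(x₂) + 4], [4·x₁·x₂ + 4·x₁ + x₂^2, 2·x₁^2 + 2·x₁·x₂ + 4]].
At the point, J = [[4.000, 4.44626], [0.250, 3.000]] (det J = 10.88843).
Solving J·Δ = −F gives Δ = (0.550, 1.204).
Then the next iterate is (x₁, x₂)₁ = (1.550, -0.296).
Round to (1.550, -0.296) and repeat: F = (1.10857, 3.33452), J = [[6.200, 5.48757], [4.45242, 7.88740]].
Δ = (0.390, -0.643), so (x₁, x₂)₂ = (1.940, -0.939).

(1.940, -0.939)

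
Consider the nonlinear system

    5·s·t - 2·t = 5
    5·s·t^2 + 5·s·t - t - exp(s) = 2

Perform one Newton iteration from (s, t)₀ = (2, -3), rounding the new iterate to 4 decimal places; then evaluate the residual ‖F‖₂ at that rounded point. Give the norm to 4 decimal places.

4.9298

At (2, -3): F = (-29.0000, 53.610944).
Jacobian J = [[5·t, 5·s - 2], [5·t^2 + 5·t - exp(s), 10·s·t + 5·s - 1]].
At the point, J = [[-15.0000, 8.0000], [22.610944, -51.0000]] (det J = 584.112449).
Solving J·Δ = −F gives Δ = (-1.7978, 0.2541).
Then the next iterate is (s, t)₁ = (0.2022, -2.7459).
Re-evaluating at (0.2022, -2.7459): F = (-2.284305, 4.368609), so ‖F‖₂ = 4.9298.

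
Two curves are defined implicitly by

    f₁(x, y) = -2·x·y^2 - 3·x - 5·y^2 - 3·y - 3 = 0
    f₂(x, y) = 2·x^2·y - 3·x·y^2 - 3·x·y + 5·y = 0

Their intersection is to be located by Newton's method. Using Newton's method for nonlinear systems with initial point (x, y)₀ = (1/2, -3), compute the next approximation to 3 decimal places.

(0.118, -1.743)

At (1/2, -3): F = (-49.500, -25.500).
Jacobian J = [[-2·y^2 - 3, -4·x·y - 10·y - 3], [4·x·y - 3·y^2 - 3·y, 2·x^2 - 6·x·y - 3·x + 5]].
At the point, J = [[-21.000, 33.000], [-24.000, 13.000]] (det J = 519.000).
Solving J·Δ = −F gives Δ = (-0.382, 1.257).
Then the next iterate is (x, y)₁ = (0.118, -1.743).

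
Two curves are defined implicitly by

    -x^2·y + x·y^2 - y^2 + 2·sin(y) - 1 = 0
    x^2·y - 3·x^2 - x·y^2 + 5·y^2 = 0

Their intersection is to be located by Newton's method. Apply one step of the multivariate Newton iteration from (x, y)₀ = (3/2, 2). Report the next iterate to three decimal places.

At (3/2, 2): F = (-1.68141, 11.750).
Jacobian J = [[-2·x·y + y^2, -x^2 + 2·x·y - 2·y + 2·cos(y)], [2·x·y - 6·x - y^2, x^2 - 2·x·y + 10·y]].
At the point, J = [[-2.000, -1.08229], [-7.000, 16.250]] (det J = -40.07606).
Solving J·Δ = −F gives Δ = (-0.364, -0.880).
Then the next iterate is (x, y)₁ = (1.136, 1.120).

(1.136, 1.120)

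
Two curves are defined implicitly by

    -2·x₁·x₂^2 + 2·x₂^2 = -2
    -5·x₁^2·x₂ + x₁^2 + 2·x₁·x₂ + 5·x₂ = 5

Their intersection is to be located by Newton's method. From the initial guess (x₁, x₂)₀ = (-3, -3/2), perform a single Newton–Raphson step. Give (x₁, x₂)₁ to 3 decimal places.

At (-3, -3/2): F = (20.000, 73.000).
Jacobian J = [[-2·x₂^2, -4·x₁·x₂ + 4·x₂], [-10·x₁·x₂ + 2·x₁ + 2·x₂, -5·x₁^2 + 2·x₁ + 5]].
At the point, J = [[-4.500, -24.000], [-54.000, -46.000]] (det J = -1089.000).
Solving J·Δ = −F gives Δ = (0.764, 0.690).
Then the next iterate is (x₁, x₂)₁ = (-2.236, -0.810).

(-2.236, -0.810)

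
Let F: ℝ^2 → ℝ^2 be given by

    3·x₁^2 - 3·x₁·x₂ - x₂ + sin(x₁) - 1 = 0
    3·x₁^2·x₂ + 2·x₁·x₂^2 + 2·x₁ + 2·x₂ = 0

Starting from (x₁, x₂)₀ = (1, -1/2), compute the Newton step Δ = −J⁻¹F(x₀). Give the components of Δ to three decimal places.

(-0.657, -0.109)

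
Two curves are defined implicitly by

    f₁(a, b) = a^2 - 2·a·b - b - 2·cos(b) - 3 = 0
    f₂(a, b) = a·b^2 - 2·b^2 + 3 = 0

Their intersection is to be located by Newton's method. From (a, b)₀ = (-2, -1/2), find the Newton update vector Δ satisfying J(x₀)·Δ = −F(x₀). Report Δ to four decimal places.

(-1.0474, -0.4345)

At (-2, -1/2): F = (-2.255165, 2.0000).
Jacobian J = [[2·a - 2·b, -2·a + 2·sin(b) - 1], [b^2, 2·a·b - 4·b]].
At the point, J = [[-3.0000, 2.041149], [0.2500, 4.0000]] (det J = -12.510287).
Solving J·Δ = −F gives Δ = (-1.0474, -0.4345).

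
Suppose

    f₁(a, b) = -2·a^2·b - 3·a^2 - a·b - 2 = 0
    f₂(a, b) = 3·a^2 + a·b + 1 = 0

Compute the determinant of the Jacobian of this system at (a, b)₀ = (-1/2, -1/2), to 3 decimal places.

-1.250

J = [[-4·a·b - 6·a - b, -2·a^2 - a], [6·a + b, a]].
At the point, J = [[2.500, 0.000], [-3.500, -0.500]].
det J = -1.250.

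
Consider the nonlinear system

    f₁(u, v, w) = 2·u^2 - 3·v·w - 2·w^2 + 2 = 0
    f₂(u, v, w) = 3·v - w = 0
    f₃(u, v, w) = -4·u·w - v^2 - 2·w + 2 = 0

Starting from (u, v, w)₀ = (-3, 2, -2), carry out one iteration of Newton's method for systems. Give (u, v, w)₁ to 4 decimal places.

At (-3, 2, -2): F = (24.0000, 8.0000, -22.0000).
Jacobian J = [[4·u, -3·w, -3·v - 4·w], [0, 3, -1], [-4·w, -2·v, -4·u - 2]].
At the point, J = [[-12.0000, 6.0000, 2.0000], [0.0000, 3.0000, -1.0000], [8.0000, -4.0000, 10.0000]] (det J = -408.0000).
Solving J·Δ = −F gives Δ = (0.8431, -2.4902, 0.5294).
Then the next iterate is (u, v, w)₁ = (-2.1569, -0.4902, -1.4706).

(-2.1569, -0.4902, -1.4706)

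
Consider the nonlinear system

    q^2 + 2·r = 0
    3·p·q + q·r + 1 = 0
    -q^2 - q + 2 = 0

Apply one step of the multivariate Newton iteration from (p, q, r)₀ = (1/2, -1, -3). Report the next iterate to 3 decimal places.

(2.167, -3.000, -2.500)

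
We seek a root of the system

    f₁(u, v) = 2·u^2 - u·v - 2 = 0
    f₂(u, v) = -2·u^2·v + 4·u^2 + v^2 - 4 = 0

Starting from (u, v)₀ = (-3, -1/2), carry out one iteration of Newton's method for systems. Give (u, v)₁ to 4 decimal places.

At (-3, -1/2): F = (14.5000, 41.2500).
Jacobian J = [[4·u - v, -u], [-4·u·v + 8·u, -2·u^2 + 2·v]].
At the point, J = [[-11.5000, 3.0000], [-30.0000, -19.0000]] (det J = 308.5000).
Solving J·Δ = −F gives Δ = (1.2942, 0.1276).
Then the next iterate is (u, v)₁ = (-1.7058, -0.3724).

(-1.7058, -0.3724)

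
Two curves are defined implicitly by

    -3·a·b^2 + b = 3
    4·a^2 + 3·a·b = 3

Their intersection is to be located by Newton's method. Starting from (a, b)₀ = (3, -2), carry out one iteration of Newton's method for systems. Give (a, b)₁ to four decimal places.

(1.8062, -1.2791)

At (3, -2): F = (-41.0000, 15.0000).
Jacobian J = [[-3·b^2, -6·a·b + 1], [8·a + 3·b, 3·a]].
At the point, J = [[-12.0000, 37.0000], [18.0000, 9.0000]] (det J = -774.0000).
Solving J·Δ = −F gives Δ = (-1.1938, 0.7209).
Then the next iterate is (a, b)₁ = (1.8062, -1.2791).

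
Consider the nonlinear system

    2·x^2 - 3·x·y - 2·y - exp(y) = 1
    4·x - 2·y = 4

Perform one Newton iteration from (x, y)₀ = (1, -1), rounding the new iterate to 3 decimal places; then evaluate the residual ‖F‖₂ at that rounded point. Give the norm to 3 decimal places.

0.592

At (1, -1): F = (5.63212, 2.000).
Jacobian J = [[4·x - 3·y, -3·x - exp(y) - 2], [4, -2]].
At the point, J = [[7.000, -5.36788], [4.000, -2.000]] (det J = 7.47152).
Solving J·Δ = −F gives Δ = (0.071, 1.141).
Then the next iterate is (x, y)₁ = (1.071, 0.141).
Re-evaluating at (1.071, 0.141): F = (-0.59238, 0.002), so ‖F‖₂ = 0.592.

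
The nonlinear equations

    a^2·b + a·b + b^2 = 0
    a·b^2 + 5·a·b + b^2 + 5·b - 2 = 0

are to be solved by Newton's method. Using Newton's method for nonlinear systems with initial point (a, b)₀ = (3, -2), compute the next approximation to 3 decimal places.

(19.000, 28.500)

At (3, -2): F = (-20.000, -26.000).
Jacobian J = [[2·a·b + b, a^2 + a + 2·b], [b^2 + 5·b, 2·a·b + 5·a + 2·b + 5]].
At the point, J = [[-14.000, 8.000], [-6.000, 4.000]] (det J = -8.000).
Solving J·Δ = −F gives Δ = (16.000, 30.500).
Then the next iterate is (a, b)₁ = (19.000, 28.500).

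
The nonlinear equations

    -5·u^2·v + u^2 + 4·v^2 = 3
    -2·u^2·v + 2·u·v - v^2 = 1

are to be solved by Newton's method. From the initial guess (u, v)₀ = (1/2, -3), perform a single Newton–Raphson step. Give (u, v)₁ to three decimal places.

(0.980, -1.231)

At (1/2, -3): F = (37.000, -11.500).
Jacobian J = [[-10·u·v + 2·u, -5·u^2 + 8·v], [-4·u·v + 2·v, -2·u^2 + 2·u - 2·v]].
At the point, J = [[16.000, -25.250], [0.000, 6.500]] (det J = 104.000).
Solving J·Δ = −F gives Δ = (0.480, 1.769).
Then the next iterate is (u, v)₁ = (0.980, -1.231).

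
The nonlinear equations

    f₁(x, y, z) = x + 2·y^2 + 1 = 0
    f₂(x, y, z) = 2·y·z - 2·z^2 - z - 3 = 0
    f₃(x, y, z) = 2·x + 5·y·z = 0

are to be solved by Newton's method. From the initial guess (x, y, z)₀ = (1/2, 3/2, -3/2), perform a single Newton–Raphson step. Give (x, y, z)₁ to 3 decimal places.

(-1.039, 0.757, -0.466)

At (1/2, 3/2, -3/2): F = (6.000, -10.500, -10.250).
Jacobian J = [[1, 4·y, 0], [0, 2·z, 2·y - 4·z - 1], [2, 5·z, 5·y]].
At the point, J = [[1.000, 6.000, 0.000], [0.000, -3.000, 8.000], [2.000, -7.500, 7.500]] (det J = 133.500).
Solving J·Δ = −F gives Δ = (-1.539, -0.743, 1.034).
Then the next iterate is (x, y, z)₁ = (-1.039, 0.757, -0.466).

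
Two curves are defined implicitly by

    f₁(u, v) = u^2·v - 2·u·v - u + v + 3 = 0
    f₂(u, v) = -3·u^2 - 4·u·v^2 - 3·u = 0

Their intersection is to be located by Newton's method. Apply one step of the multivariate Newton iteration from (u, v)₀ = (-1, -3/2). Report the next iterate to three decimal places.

At (-1, -3/2): F = (-2.000, 9.000).
Jacobian J = [[2·u·v - 2·v - 1, u^2 - 2·u + 1], [-6·u - 4·v^2 - 3, -8·u·v]].
At the point, J = [[5.000, 4.000], [-6.000, -12.000]] (det J = -36.000).
Solving J·Δ = −F gives Δ = (-0.333, 0.917).
Then the next iterate is (u, v)₁ = (-1.333, -0.583).

(-1.333, -0.583)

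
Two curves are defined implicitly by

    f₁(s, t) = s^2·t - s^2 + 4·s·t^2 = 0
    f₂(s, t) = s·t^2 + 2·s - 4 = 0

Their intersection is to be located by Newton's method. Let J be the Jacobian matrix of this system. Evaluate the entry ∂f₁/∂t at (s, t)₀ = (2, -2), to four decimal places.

-28.0000

∂f₁/∂t = s^2 + 8·s·t.
At (2, -2) this is -28.0000.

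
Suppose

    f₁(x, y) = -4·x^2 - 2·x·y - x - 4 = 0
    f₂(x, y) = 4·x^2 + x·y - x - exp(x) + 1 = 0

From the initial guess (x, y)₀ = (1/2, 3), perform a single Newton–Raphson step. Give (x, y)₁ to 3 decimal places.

(-2.023, 22.258)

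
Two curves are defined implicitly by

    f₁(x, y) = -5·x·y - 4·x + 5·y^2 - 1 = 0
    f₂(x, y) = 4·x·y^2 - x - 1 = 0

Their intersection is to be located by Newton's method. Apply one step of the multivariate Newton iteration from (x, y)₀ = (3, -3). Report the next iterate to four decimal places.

At (3, -3): F = (77.0000, 104.0000).
Jacobian J = [[-5·y - 4, -5·x + 10·y], [4·y^2 - 1, 8·x·y]].
At the point, J = [[11.0000, -45.0000], [35.0000, -72.0000]] (det J = 783.0000).
Solving J·Δ = −F gives Δ = (1.1034, 1.9808).
Then the next iterate is (x, y)₁ = (4.1034, -1.0192).

(4.1034, -1.0192)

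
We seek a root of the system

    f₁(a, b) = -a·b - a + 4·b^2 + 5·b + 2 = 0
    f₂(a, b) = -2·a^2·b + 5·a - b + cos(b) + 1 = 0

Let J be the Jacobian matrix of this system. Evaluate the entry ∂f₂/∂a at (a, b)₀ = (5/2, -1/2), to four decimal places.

10.0000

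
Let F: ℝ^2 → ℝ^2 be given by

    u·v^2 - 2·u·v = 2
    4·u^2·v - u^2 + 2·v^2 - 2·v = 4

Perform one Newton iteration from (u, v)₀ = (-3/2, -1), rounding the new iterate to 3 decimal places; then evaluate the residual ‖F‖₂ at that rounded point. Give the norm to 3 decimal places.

At (-3/2, -1): F = (-6.500, -11.250).
Jacobian J = [[v^2 - 2·v, 2·u·v - 2·u], [8·u·v - 2·u, 4·u^2 + 4·v - 2]].
At the point, J = [[3.000, 6.000], [15.000, 3.000]] (det J = -81.000).
Solving J·Δ = −F gives Δ = (0.593, 0.787).
Then the next iterate is (u, v)₁ = (-0.907, -0.213).
Re-evaluating at (-0.907, -0.213): F = (-2.42753, -5.00681), so ‖F‖₂ = 5.564.

5.564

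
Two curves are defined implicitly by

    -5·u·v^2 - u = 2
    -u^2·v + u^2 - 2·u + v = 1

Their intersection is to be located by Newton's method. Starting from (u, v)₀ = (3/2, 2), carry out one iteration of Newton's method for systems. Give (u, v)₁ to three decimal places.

(0.808, 1.368)

At (3/2, 2): F = (-33.500, -4.250).
Jacobian J = [[-5·v^2 - 1, -10·u·v], [-2·u·v + 2·u - 2, -u^2 + 1]].
At the point, J = [[-21.000, -30.000], [-5.000, -1.250]] (det J = -123.750).
Solving J·Δ = −F gives Δ = (-0.692, -0.632).
Then the next iterate is (u, v)₁ = (0.808, 1.368).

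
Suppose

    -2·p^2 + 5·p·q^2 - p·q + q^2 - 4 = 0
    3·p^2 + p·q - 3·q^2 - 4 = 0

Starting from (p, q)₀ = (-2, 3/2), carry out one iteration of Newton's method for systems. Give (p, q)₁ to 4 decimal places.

At (-2, 3/2): F = (-29.2500, -1.7500).
Jacobian J = [[-4·p + 5·q^2 - q, 10·p·q - p + 2·q], [6·p + q, p - 6·q]].
At the point, J = [[17.7500, -25.0000], [-10.5000, -11.0000]] (det J = -457.7500).
Solving J·Δ = −F gives Δ = (0.6073, -0.7388).
Then the next iterate is (p, q)₁ = (-1.3927, 0.7612).

(-1.3927, 0.7612)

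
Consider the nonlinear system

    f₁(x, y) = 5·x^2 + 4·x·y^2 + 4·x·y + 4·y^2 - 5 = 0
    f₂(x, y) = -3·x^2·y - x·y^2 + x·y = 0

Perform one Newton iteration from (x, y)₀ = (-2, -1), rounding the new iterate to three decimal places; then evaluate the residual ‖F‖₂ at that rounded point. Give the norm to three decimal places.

At (-2, -1): F = (19.000, 16.000).
Jacobian J = [[10·x + 4·y^2 + 4·y, 8·x·y + 4·x + 8·y], [-6·x·y - y^2 + y, -3·x^2 - 2·x·y + x]].
At the point, J = [[-20.000, 0.000], [-14.000, -18.000]] (det J = 360.000).
Solving J·Δ = −F gives Δ = (0.950, 0.150).
Then the next iterate is (x, y)₁ = (-1.050, -0.850).
Re-evaluating at (-1.050, -0.850): F = (3.938, 4.46250), so ‖F‖₂ = 5.952.

5.952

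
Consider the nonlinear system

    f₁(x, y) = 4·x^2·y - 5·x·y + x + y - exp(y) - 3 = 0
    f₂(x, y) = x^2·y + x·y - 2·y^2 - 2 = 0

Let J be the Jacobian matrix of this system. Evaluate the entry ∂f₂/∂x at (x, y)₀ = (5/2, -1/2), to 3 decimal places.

-3.000

∂f₂/∂x = 2·x·y + y.
At (5/2, -1/2) this is -3.000.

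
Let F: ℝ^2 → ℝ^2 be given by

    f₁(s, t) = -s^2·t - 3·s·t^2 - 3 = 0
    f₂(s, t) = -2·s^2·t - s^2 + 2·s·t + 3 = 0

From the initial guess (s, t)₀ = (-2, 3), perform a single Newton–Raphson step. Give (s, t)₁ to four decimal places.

At (-2, 3): F = (39.0000, -37.0000).
Jacobian J = [[-2·s·t - 3·t^2, -s^2 - 6·s·t], [-4·s·t - 2·s + 2·t, -2·s^2 + 2·s]].
At the point, J = [[-15.0000, 32.0000], [34.0000, -12.0000]] (det J = -908.0000).
Solving J·Δ = −F gives Δ = (0.7885, -0.8491).
Then the next iterate is (s, t)₁ = (-1.2115, 2.1509).

(-1.2115, 2.1509)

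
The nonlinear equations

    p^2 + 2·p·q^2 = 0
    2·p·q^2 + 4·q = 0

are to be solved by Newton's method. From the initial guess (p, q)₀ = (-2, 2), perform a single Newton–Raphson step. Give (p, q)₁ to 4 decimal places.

(-2.2000, 1.2000)

At (-2, 2): F = (-12.0000, -8.0000).
Jacobian J = [[2·p + 2·q^2, 4·p·q], [2·q^2, 4·p·q + 4]].
At the point, J = [[4.0000, -16.0000], [8.0000, -12.0000]] (det J = 80.0000).
Solving J·Δ = −F gives Δ = (-0.2000, -0.8000).
Then the next iterate is (p, q)₁ = (-2.2000, 1.2000).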